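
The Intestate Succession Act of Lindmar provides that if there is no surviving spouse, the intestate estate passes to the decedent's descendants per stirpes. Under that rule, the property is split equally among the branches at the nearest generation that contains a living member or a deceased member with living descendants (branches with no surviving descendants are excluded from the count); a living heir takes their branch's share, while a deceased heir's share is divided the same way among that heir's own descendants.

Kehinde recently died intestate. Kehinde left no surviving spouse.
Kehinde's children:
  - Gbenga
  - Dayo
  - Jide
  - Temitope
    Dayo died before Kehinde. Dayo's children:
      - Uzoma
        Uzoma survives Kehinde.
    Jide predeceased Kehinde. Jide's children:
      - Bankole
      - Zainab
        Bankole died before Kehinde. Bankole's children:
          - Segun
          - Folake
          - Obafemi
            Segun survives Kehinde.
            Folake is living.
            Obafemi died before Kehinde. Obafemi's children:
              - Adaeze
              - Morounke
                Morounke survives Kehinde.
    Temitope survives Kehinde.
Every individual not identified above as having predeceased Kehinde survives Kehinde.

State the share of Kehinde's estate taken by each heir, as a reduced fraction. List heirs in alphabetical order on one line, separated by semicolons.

There is no surviving spouse, so the entire estate passes to Kehinde's descendants per stirpes.
The estate is divided into 4 equal shares of 1/4 among Gbenga, Dayo, Jide, Temitope.
Gbenga is living and takes 1/4.
Dayo predeceased; the 1/4 allotted to Dayo's branch passes to Dayo's issue by representation.
Uzoma is the sole taker at this level and receives the full 1/4.
Jide predeceased; the 1/4 allotted to Jide's branch passes to Jide's issue by representation.
The 1/4 is divided into 2 equal shares of 1/8 among Bankole, Zainab.
Bankole predeceased; the 1/8 allotted to Bankole's branch passes to Bankole's issue by representation.
The 1/8 is divided into 3 equal shares of 1/24 among Segun, Folake, Obafemi.
Segun is living and takes 1/24.
Folake is living and takes 1/24.
Obafemi predeceased; the 1/24 allotted to Obafemi's branch passes to Obafemi's issue by representation.
The 1/24 is divided into 2 equal shares of 1/48 among Adaeze, Morounke.
Adaeze is living and takes 1/48.
Morounke is living and takes 1/48.
Zainab is living and takes 1/8.
Temitope is living and takes 1/4.

Adaeze 1/48; Folake 1/24; Gbenga 1/4; Morounke 1/48; Segun 1/24; Temitope 1/4; Uzoma 1/4; Zainab 1/8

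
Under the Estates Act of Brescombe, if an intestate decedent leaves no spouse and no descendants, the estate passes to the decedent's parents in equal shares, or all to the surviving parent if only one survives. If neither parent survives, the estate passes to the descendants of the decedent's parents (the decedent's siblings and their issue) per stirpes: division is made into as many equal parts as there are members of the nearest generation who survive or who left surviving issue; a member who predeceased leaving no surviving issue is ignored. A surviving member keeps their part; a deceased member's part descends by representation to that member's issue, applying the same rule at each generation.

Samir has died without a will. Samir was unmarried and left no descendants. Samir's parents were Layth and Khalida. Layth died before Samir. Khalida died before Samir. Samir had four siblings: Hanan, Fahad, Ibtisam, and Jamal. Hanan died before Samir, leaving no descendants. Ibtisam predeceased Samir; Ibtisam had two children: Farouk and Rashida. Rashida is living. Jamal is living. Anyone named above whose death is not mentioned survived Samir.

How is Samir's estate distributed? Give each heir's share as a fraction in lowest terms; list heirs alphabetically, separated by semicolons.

Fahad 1/3; Farouk 1/6; Jamal 1/3; Rashida 1/6

Neither parent survives and there are no descendants, so the estate passes to Samir's siblings and their issue per stirpes.
Hanan left no surviving issue, so that branch lapses and is disregarded.
The estate is divided into 3 equal shares of 1/3 among Fahad, Ibtisam, Jamal.
Fahad is living and takes 1/3.
Ibtisam predeceased; the 1/3 allotted to Ibtisam's branch passes to Ibtisam's issue by representation.
The 1/3 is divided into 2 equal shares of 1/6 among Farouk, Rashida.
Farouk is living and takes 1/6.
Rashida is living and takes 1/6.
Jamal is living and takes 1/3.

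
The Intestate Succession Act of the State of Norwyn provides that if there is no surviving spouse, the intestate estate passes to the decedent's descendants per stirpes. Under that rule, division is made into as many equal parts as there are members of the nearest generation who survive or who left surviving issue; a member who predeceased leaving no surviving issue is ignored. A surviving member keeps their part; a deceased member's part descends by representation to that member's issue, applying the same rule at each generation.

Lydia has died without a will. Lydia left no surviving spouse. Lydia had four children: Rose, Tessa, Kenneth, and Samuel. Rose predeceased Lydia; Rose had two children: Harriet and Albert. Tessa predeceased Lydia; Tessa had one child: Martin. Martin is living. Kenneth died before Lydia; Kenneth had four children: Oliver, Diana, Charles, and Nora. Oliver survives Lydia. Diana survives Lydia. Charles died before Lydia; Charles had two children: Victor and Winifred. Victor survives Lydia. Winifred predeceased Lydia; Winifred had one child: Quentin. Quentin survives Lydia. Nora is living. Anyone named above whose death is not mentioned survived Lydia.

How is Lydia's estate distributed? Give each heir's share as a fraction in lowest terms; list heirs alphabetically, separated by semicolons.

Albert 1/8; Diana 1/16; Harriet 1/8; Martin 1/4; Nora 1/16; Oliver 1/16; Quentin 1/32; Samuel 1/4; Victor 1/32

There is no surviving spouse, so the entire estate passes to Lydia's descendants per stirpes.
The estate is divided into 4 equal shares of 1/4 among Rose, Tessa, Kenneth, Samuel.
Rose predeceased; the 1/4 allotted to Rose's branch passes to Rose's issue by representation.
The 1/4 is divided into 2 equal shares of 1/8 among Harriet, Albert.
Harriet is living and takes 1/8.
Albert is living and takes 1/8.
Tessa predeceased; the 1/4 allotted to Tessa's branch passes to Tessa's issue by representation.
Martin is the sole taker at this level and receives the full 1/4.
Kenneth predeceased; the 1/4 allotted to Kenneth's branch passes to Kenneth's issue by representation.
The 1/4 is divided into 4 equal shares of 1/16 among Oliver, Diana, Charles, Nora.
Oliver is living and takes 1/16.
Diana is living and takes 1/16.
Charles predeceased; the 1/16 allotted to Charles's branch passes to Charles's issue by representation.
The 1/16 is divided into 2 equal shares of 1/32 among Victor, Winifred.
Victor is living and takes 1/32.
Winifred predeceased; the 1/32 allotted to Winifred's branch passes to Winifred's issue by representation.
Quentin is the sole taker at this level and receives the full 1/32.
Nora is living and takes 1/16.
Samuel is living and takes 1/4.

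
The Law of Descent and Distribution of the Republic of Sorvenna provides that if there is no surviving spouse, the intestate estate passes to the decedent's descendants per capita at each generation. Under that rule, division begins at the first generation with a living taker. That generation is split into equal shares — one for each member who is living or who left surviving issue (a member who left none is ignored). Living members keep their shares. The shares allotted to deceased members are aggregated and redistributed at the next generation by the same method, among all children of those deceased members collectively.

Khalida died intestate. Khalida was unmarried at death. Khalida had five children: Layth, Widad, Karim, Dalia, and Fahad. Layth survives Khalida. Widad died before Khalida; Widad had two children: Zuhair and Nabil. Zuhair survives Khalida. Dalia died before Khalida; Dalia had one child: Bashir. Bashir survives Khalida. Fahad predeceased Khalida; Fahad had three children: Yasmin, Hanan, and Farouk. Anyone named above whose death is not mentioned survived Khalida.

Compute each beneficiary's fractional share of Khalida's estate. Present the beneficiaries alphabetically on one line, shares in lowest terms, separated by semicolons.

Bashir 1/10; Farouk 1/10; Hanan 1/10; Karim 1/5; Layth 1/5; Nabil 1/10; Yasmin 1/10; Zuhair 1/10

There is no surviving spouse, so the entire estate passes to Khalida's descendants per capita at each generation.
At generation 1 (Layth, Widad, Karim, Dalia, Fahad) there are 5 shares of (1)/5 = 1/5 each.
Living: Layth and Karim — each takes 1/5.
Deceased: Widad, Dalia, and Fahad. Their combined 3/5 is pooled and carried to generation 2.
At generation 2 (Zuhair, Nabil, Bashir, Yasmin, Hanan, Farouk) there are 6 shares of (3/5)/6 = 1/10 each.
Living: Zuhair, Nabil, Bashir, Yasmin, Hanan, and Farouk — each takes 1/10.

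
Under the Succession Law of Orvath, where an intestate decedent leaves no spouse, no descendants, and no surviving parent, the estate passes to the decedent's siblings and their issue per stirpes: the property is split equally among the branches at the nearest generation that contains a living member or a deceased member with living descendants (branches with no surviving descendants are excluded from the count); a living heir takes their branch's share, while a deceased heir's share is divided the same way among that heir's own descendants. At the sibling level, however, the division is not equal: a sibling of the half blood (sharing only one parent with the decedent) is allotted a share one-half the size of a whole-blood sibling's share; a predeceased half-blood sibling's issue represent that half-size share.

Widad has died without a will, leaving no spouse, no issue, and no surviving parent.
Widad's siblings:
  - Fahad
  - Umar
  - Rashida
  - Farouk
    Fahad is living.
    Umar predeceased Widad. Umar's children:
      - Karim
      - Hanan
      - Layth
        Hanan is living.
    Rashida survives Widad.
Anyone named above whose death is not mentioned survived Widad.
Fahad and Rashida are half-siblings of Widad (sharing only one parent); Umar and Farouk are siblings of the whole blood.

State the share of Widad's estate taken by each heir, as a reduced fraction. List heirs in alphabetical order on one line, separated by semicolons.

No spouse, descendants, or parent survives, so the estate passes to Widad's siblings per stirpes.
Half-blood siblings count for one-half the weight of whole-blood siblings at the initial division.
Dividing 1 in proportion to weights (total weight 3): Fahad (weight 1/2) → 1/6; Umar (weight 1) → 1/3; Rashida (weight 1/2) → 1/6; Farouk (weight 1) → 1/3.
Fahad is living and takes 1/6.
Umar predeceased; the 1/3 allotted to Umar's branch passes to Umar's issue by representation.
The 1/3 is divided into 3 equal shares of 1/9 among Karim, Hanan, Layth.
Karim is living and takes 1/9.
Hanan is living and takes 1/9.
Layth is living and takes 1/9.
Rashida is living and takes 1/6.
Farouk is living and takes 1/3.

Fahad 1/6; Farouk 1/3; Hanan 1/9; Karim 1/9; Layth 1/9; Rashida 1/6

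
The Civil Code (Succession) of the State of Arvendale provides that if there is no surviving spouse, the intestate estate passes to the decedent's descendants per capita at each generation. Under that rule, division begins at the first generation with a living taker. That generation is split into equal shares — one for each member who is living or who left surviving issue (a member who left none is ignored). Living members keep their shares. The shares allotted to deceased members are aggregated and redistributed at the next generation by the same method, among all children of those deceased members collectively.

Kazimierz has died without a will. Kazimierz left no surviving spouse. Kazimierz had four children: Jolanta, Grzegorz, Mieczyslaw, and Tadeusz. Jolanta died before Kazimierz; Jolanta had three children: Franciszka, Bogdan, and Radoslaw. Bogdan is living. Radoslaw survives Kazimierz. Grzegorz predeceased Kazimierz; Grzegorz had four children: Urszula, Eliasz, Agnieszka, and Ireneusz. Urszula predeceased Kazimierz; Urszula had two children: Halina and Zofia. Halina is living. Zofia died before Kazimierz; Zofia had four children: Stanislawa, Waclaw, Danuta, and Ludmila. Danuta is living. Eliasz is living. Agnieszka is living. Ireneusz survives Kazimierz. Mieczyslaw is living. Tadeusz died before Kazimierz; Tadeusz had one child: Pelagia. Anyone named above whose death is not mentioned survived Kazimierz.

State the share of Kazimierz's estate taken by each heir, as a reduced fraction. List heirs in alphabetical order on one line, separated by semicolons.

Agnieszka 3/32; Bogdan 3/32; Danuta 3/256; Eliasz 3/32; Franciszka 3/32; Halina 3/64; Ireneusz 3/32; Ludmila 3/256; Mieczyslaw 1/4; Pelagia 3/32; Radoslaw 3/32; Stanislawa 3/256; Waclaw 3/256

There is no surviving spouse, so the entire estate passes to Kazimierz's descendants per capita at each generation.
At generation 1 (Jolanta, Grzegorz, Mieczyslaw, Tadeusz) there are 4 shares of (1)/4 = 1/4 each.
Living: Mieczyslaw — each takes 1/4.
Deceased: Jolanta, Grzegorz, and Tadeusz. Their combined 3/4 is pooled and carried to generation 2.
At generation 2 (Franciszka, Bogdan, Radoslaw, Urszula, Eliasz, Agnieszka, Ireneusz, Pelagia) there are 8 shares of (3/4)/8 = 3/32 each.
Living: Franciszka, Bogdan, Radoslaw, Eliasz, Agnieszka, Ireneusz, and Pelagia — each takes 3/32.
Deceased: Urszula. That 3/32 share is carried to generation 3.
At generation 3 (Halina, Zofia) there are 2 shares of (3/32)/2 = 3/64 each.
Living: Halina — each takes 3/64.
Deceased: Zofia. That 3/64 share is carried to generation 4.
At generation 4 (Stanislawa, Waclaw, Danuta, Ludmila) there are 4 shares of (3/64)/4 = 3/256 each.
Living: Stanislawa, Waclaw, Danuta, and Ludmila — each takes 3/256.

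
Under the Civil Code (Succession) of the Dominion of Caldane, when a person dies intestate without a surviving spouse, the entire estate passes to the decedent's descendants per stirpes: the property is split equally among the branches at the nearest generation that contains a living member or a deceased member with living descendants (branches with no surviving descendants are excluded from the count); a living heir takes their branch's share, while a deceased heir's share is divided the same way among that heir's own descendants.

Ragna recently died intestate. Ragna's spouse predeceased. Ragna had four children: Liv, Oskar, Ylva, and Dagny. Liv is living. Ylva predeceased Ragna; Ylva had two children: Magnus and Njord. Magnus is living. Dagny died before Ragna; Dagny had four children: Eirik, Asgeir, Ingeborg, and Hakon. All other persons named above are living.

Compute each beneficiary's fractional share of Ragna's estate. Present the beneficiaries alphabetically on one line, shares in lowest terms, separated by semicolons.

There is no surviving spouse, so the entire estate passes to Ragna's descendants per stirpes.
The estate is divided into 4 equal shares of 1/4 among Liv, Oskar, Ylva, Dagny.
Liv is living and takes 1/4.
Oskar is living and takes 1/4.
Ylva predeceased; the 1/4 allotted to Ylva's branch passes to Ylva's issue by representation.
The 1/4 is divided into 2 equal shares of 1/8 among Magnus, Njord.
Magnus is living and takes 1/8.
Njord is living and takes 1/8.
Dagny predeceased; the 1/4 allotted to Dagny's branch passes to Dagny's issue by representation.
The 1/4 is divided into 4 equal shares of 1/16 among Eirik, Asgeir, Ingeborg, Hakon.
Eirik is living and takes 1/16.
Asgeir is living and takes 1/16.
Ingeborg is living and takes 1/16.
Hakon is living and takes 1/16.

Asgeir 1/16; Eirik 1/16; Hakon 1/16; Ingeborg 1/16; Liv 1/4; Magnus 1/8; Njord 1/8; Oskar 1/4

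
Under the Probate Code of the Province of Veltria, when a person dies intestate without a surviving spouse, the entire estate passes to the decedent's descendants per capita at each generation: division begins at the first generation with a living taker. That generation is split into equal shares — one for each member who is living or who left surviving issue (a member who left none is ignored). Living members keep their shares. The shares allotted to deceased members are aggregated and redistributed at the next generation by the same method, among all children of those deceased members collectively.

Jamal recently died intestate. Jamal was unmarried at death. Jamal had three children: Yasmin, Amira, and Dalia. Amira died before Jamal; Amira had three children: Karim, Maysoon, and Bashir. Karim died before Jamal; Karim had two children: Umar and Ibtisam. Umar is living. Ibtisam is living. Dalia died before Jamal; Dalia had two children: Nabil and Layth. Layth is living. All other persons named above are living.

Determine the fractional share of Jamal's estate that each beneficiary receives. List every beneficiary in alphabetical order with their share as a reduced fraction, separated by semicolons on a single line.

Bashir 2/15; Ibtisam 1/15; Layth 2/15; Maysoon 2/15; Nabil 2/15; Umar 1/15; Yasmin 1/3

There is no surviving spouse, so the entire estate passes to Jamal's descendants per capita at each generation.
At generation 1 (Yasmin, Amira, Dalia) there are 3 shares of (1)/3 = 1/3 each.
Living: Yasmin — each takes 1/3.
Deceased: Amira and Dalia. Their combined 2/3 is pooled and carried to generation 2.
At generation 2 (Karim, Maysoon, Bashir, Nabil, Layth) there are 5 shares of (2/3)/5 = 2/15 each.
Living: Maysoon, Bashir, Nabil, and Layth — each takes 2/15.
Deceased: Karim. That 2/15 share is carried to generation 3.
At generation 3 (Umar, Ibtisam) there are 2 shares of (2/15)/2 = 1/15 each.
Living: Umar and Ibtisam — each takes 1/15.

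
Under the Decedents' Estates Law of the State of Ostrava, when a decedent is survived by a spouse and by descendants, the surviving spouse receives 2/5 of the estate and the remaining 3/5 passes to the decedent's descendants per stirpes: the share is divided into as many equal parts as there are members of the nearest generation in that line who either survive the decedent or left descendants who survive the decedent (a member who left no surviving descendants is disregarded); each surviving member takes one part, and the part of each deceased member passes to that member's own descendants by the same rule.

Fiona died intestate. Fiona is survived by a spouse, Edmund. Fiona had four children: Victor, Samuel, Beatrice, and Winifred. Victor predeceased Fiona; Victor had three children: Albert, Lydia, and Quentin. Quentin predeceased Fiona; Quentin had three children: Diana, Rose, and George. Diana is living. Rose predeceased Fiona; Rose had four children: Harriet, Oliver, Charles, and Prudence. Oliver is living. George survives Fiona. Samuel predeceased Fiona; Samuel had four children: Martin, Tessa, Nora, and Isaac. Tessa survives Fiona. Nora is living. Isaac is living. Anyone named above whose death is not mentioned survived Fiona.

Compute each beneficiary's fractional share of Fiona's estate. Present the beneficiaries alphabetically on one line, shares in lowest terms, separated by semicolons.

Albert 1/20; Beatrice 3/20; Charles 1/240; Diana 1/60; Edmund 2/5; George 1/60; Harriet 1/240; Isaac 3/80; Lydia 1/20; Martin 3/80; Nora 3/80; Oliver 1/240; Prudence 1/240; Tessa 3/80; Winifred 3/20

Edmund, as surviving spouse, takes 2/5.
The remaining 3/5 passes to Fiona's descendants per stirpes.
The 3/5 is divided into 4 equal shares of 3/20 among Victor, Samuel, Beatrice, Winifred.
Victor predeceased; the 3/20 allotted to Victor's branch passes to Victor's issue by representation.
The 3/20 is divided into 3 equal shares of 1/20 among Albert, Lydia, Quentin.
Albert is living and takes 1/20.
Lydia is living and takes 1/20.
Quentin predeceased; the 1/20 allotted to Quentin's branch passes to Quentin's issue by representation.
The 1/20 is divided into 3 equal shares of 1/60 among Diana, Rose, George.
Diana is living and takes 1/60.
Rose predeceased; the 1/60 allotted to Rose's branch passes to Rose's issue by representation.
The 1/60 is divided into 4 equal shares of 1/240 among Harriet, Oliver, Charles, Prudence.
Harriet is living and takes 1/240.
Oliver is living and takes 1/240.
Charles is living and takes 1/240.
Prudence is living and takes 1/240.
George is living and takes 1/60.
Samuel predeceased; the 3/20 allotted to Samuel's branch passes to Samuel's issue by representation.
The 3/20 is divided into 4 equal shares of 3/80 among Martin, Tessa, Nora, Isaac.
Martin is living and takes 3/80.
Tessa is living and takes 3/80.
Nora is living and takes 3/80.
Isaac is living and takes 3/80.
Beatrice is living and takes 3/20.
Winifred is living and takes 3/20.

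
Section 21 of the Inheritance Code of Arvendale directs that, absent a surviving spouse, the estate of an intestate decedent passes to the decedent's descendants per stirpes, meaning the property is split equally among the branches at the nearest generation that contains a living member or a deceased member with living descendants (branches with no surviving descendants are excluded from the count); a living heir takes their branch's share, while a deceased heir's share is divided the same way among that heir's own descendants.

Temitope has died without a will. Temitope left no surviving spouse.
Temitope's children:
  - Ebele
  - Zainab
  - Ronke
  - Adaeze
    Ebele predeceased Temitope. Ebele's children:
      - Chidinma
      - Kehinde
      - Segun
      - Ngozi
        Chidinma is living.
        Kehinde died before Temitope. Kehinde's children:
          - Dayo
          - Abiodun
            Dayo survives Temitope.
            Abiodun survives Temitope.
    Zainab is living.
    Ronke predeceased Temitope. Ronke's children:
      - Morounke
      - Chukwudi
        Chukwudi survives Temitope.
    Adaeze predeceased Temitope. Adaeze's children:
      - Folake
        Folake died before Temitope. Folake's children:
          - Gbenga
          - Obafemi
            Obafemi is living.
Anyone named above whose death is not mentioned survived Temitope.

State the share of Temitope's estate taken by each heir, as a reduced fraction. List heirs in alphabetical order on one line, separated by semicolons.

There is no surviving spouse, so the entire estate passes to Temitope's descendants per stirpes.
The estate is divided into 4 equal shares of 1/4 among Ebele, Zainab, Ronke, Adaeze.
Ebele predeceased; the 1/4 allotted to Ebele's branch passes to Ebele's issue by representation.
The 1/4 is divided into 4 equal shares of 1/16 among Chidinma, Kehinde, Segun, Ngozi.
Chidinma is living and takes 1/16.
Kehinde predeceased; the 1/16 allotted to Kehinde's branch passes to Kehinde's issue by representation.
The 1/16 is divided into 2 equal shares of 1/32 among Dayo, Abiodun.
Dayo is living and takes 1/32.
Abiodun is living and takes 1/32.
Segun is living and takes 1/16.
Ngozi is living and takes 1/16.
Zainab is living and takes 1/4.
Ronke predeceased; the 1/4 allotted to Ronke's branch passes to Ronke's issue by representation.
The 1/4 is divided into 2 equal shares of 1/8 among Morounke, Chukwudi.
Morounke is living and takes 1/8.
Chukwudi is living and takes 1/8.
Adaeze predeceased; the 1/4 allotted to Adaeze's branch passes to Adaeze's issue by representation.
Folake's line is the sole branch at this level, so the full 1/4 passes to Folake's issue by representation.
The 1/4 is divided into 2 equal shares of 1/8 among Gbenga, Obafemi.
Gbenga is living and takes 1/8.
Obafemi is living and takes 1/8.

Abiodun 1/32; Chidinma 1/16; Chukwudi 1/8; Dayo 1/32; Gbenga 1/8; Morounke 1/8; Ngozi 1/16; Obafemi 1/8; Segun 1/16; Zainab 1/4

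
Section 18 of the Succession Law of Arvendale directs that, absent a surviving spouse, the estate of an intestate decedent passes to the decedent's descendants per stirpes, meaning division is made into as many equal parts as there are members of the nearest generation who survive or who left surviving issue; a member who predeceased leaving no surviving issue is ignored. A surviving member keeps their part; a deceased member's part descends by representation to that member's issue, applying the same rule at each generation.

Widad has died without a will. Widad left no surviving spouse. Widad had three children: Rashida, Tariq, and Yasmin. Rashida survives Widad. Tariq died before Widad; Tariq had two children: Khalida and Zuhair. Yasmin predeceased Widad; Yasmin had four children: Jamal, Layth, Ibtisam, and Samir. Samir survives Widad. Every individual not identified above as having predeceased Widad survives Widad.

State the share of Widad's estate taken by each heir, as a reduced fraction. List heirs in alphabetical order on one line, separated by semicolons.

Ibtisam 1/12; Jamal 1/12; Khalida 1/6; Layth 1/12; Rashida 1/3; Samir 1/12; Zuhair 1/6

There is no surviving spouse, so the entire estate passes to Widad's descendants per stirpes.
The estate is divided into 3 equal shares of 1/3 among Rashida, Tariq, Yasmin.
Rashida is living and takes 1/3.
Tariq predeceased; the 1/3 allotted to Tariq's branch passes to Tariq's issue by representation.
The 1/3 is divided into 2 equal shares of 1/6 among Khalida, Zuhair.
Khalida is living and takes 1/6.
Zuhair is living and takes 1/6.
Yasmin predeceased; the 1/3 allotted to Yasmin's branch passes to Yasmin's issue by representation.
The 1/3 is divided into 4 equal shares of 1/12 among Jamal, Layth, Ibtisam, Samir.
Jamal is living and takes 1/12.
Layth is living and takes 1/12.
Ibtisam is living and takes 1/12.
Samir is living and takes 1/12.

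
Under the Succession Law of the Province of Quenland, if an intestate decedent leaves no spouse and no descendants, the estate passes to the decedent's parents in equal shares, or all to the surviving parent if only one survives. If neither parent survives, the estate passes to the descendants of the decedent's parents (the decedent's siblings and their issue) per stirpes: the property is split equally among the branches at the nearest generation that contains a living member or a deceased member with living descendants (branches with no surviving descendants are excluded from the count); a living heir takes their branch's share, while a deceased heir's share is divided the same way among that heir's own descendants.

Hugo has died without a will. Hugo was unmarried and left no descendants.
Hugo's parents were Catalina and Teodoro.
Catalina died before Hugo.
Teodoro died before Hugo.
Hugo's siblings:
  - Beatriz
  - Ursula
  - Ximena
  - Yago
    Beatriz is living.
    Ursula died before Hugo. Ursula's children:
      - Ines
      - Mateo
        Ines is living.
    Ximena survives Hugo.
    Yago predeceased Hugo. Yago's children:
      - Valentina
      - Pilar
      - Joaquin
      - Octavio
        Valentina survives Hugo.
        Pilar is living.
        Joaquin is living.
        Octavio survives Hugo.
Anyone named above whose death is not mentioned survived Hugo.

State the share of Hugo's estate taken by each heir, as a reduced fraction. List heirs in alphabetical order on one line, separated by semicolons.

Beatriz 1/4; Ines 1/8; Joaquin 1/16; Mateo 1/8; Octavio 1/16; Pilar 1/16; Valentina 1/16; Ximena 1/4

Neither parent survives and there are no descendants, so the estate passes to Hugo's siblings and their issue per stirpes.
The estate is divided into 4 equal shares of 1/4 among Beatriz, Ursula, Ximena, Yago.
Beatriz is living and takes 1/4.
Ursula predeceased; the 1/4 allotted to Ursula's branch passes to Ursula's issue by representation.
The 1/4 is divided into 2 equal shares of 1/8 among Ines, Mateo.
Ines is living and takes 1/8.
Mateo is living and takes 1/8.
Ximena is living and takes 1/4.
Yago predeceased; the 1/4 allotted to Yago's branch passes to Yago's issue by representation.
The 1/4 is divided into 4 equal shares of 1/16 among Valentina, Pilar, Joaquin, Octavio.
Valentina is living and takes 1/16.
Pilar is living and takes 1/16.
Joaquin is living and takes 1/16.
Octavio is living and takes 1/16.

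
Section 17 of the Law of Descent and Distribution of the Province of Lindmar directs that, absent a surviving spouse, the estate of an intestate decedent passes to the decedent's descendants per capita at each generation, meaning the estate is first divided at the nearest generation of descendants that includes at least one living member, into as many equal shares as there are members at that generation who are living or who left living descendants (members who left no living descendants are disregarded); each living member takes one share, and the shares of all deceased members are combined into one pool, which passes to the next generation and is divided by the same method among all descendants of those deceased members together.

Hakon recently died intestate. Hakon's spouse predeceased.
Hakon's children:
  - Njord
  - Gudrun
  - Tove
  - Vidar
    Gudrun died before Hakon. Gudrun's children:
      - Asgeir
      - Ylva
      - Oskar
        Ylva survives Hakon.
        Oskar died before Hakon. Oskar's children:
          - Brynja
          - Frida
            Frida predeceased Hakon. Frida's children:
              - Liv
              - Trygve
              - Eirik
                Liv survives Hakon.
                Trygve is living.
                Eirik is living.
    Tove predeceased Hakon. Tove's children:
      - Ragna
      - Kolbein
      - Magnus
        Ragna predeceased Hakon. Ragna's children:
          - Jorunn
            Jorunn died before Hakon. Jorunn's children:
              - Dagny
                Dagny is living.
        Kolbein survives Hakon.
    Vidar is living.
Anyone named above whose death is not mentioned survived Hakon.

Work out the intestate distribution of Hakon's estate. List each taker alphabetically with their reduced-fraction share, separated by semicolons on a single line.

There is no surviving spouse, so the entire estate passes to Hakon's descendants per capita at each generation.
At generation 1 (Njord, Gudrun, Tove, Vidar) there are 4 shares of (1)/4 = 1/4 each.
Living: Njord and Vidar — each takes 1/4.
Deceased: Gudrun and Tove. Their combined 1/2 is pooled and carried to generation 2.
At generation 2 (Asgeir, Ylva, Oskar, Ragna, Kolbein, Magnus) there are 6 shares of (1/2)/6 = 1/12 each.
Living: Asgeir, Ylva, Kolbein, and Magnus — each takes 1/12.
Deceased: Oskar and Ragna. Their combined 1/6 is pooled and carried to generation 3.
At generation 3 (Brynja, Frida, Jorunn) there are 3 shares of (1/6)/3 = 1/18 each.
Living: Brynja — each takes 1/18.
Deceased: Frida and Jorunn. Their combined 1/9 is pooled and carried to generation 4.
At generation 4 (Liv, Trygve, Eirik, Dagny) there are 4 shares of (1/9)/4 = 1/36 each.
Living: Liv, Trygve, Eirik, and Dagny — each takes 1/36.

Asgeir 1/12; Brynja 1/18; Dagny 1/36; Eirik 1/36; Kolbein 1/12; Liv 1/36; Magnus 1/12; Njord 1/4; Trygve 1/36; Vidar 1/4; Ylva 1/12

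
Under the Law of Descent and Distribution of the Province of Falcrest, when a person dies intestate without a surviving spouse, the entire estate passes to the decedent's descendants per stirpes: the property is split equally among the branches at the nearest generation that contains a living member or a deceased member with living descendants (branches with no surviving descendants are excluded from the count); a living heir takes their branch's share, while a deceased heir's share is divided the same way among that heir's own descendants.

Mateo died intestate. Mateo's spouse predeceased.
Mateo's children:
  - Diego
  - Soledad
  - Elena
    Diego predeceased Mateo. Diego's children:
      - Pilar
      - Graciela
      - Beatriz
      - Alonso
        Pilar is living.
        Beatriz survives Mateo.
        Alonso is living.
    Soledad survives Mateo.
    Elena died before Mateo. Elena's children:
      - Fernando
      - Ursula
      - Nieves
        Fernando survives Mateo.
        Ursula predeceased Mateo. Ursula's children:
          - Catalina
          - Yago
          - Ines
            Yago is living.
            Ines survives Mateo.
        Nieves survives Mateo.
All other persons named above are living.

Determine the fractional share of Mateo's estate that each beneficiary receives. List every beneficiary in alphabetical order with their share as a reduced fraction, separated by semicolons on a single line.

There is no surviving spouse, so the entire estate passes to Mateo's descendants per stirpes.
The estate is divided into 3 equal shares of 1/3 among Diego, Soledad, Elena.
Diego predeceased; the 1/3 allotted to Diego's branch passes to Diego's issue by representation.
The 1/3 is divided into 4 equal shares of 1/12 among Pilar, Graciela, Beatriz, Alonso.
Pilar is living and takes 1/12.
Graciela is living and takes 1/12.
Beatriz is living and takes 1/12.
Alonso is living and takes 1/12.
Soledad is living and takes 1/3.
Elena predeceased; the 1/3 allotted to Elena's branch passes to Elena's issue by representation.
The 1/3 is divided into 3 equal shares of 1/9 among Fernando, Ursula, Nieves.
Fernando is living and takes 1/9.
Ursula predeceased; the 1/9 allotted to Ursula's branch passes to Ursula's issue by representation.
The 1/9 is divided into 3 equal shares of 1/27 among Catalina, Yago, Ines.
Catalina is living and takes 1/27.
Yago is living and takes 1/27.
Ines is living and takes 1/27.
Nieves is living and takes 1/9.

Alonso 1/12; Beatriz 1/12; Catalina 1/27; Fernando 1/9; Graciela 1/12; Ines 1/27; Nieves 1/9; Pilar 1/12; Soledad 1/3; Yago 1/27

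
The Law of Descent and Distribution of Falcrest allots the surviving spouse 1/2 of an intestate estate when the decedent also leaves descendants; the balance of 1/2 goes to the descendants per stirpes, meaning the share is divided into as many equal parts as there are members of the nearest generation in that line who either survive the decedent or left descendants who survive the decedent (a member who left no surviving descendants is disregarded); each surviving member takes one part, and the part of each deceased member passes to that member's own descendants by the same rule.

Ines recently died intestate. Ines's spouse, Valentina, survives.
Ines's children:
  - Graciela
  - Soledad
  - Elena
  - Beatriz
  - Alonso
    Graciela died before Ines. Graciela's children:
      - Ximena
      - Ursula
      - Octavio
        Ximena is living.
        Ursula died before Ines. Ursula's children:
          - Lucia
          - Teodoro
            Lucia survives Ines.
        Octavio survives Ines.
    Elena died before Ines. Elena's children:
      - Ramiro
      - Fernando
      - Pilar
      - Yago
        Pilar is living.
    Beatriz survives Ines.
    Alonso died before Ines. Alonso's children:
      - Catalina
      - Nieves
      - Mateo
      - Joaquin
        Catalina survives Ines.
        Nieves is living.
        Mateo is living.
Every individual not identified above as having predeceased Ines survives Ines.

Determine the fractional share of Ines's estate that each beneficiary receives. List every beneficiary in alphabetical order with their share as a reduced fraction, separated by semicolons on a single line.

Valentina, as surviving spouse, takes 1/2.
The remaining 1/2 passes to Ines's descendants per stirpes.
The 1/2 is divided into 5 equal shares of 1/10 among Graciela, Soledad, Elena, Beatriz, Alonso.
Graciela predeceased; the 1/10 allotted to Graciela's branch passes to Graciela's issue by representation.
The 1/10 is divided into 3 equal shares of 1/30 among Ximena, Ursula, Octavio.
Ximena is living and takes 1/30.
Ursula predeceased; the 1/30 allotted to Ursula's branch passes to Ursula's issue by representation.
The 1/30 is divided into 2 equal shares of 1/60 among Lucia, Teodoro.
Lucia is living and takes 1/60.
Teodoro is living and takes 1/60.
Octavio is living and takes 1/30.
Soledad is living and takes 1/10.
Elena predeceased; the 1/10 allotted to Elena's branch passes to Elena's issue by representation.
The 1/10 is divided into 4 equal shares of 1/40 among Ramiro, Fernando, Pilar, Yago.
Ramiro is living and takes 1/40.
Fernando is living and takes 1/40.
Pilar is living and takes 1/40.
Yago is living and takes 1/40.
Beatriz is living and takes 1/10.
Alonso predeceased; the 1/10 allotted to Alonso's branch passes to Alonso's issue by representation.
The 1/10 is divided into 4 equal shares of 1/40 among Catalina, Nieves, Mateo, Joaquin.
Catalina is living and takes 1/40.
Nieves is living and takes 1/40.
Mateo is living and takes 1/40.
Joaquin is living and takes 1/40.

Beatriz 1/10; Catalina 1/40; Fernando 1/40; Joaquin 1/40; Lucia 1/60; Mateo 1/40; Nieves 1/40; Octavio 1/30; Pilar 1/40; Ramiro 1/40; Soledad 1/10; Teodoro 1/60; Valentina 1/2; Ximena 1/30; Yago 1/40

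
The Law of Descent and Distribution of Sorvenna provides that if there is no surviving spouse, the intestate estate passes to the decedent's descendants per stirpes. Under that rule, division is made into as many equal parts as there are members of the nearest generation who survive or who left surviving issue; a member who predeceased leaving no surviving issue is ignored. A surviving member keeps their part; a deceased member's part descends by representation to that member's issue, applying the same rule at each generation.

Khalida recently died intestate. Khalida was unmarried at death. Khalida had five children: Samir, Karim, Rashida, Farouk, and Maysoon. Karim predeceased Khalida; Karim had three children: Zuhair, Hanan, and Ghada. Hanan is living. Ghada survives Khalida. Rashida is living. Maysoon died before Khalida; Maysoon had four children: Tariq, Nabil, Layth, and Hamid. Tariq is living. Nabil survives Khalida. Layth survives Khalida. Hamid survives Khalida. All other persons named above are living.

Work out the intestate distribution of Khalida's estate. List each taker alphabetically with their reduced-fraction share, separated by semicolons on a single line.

There is no surviving spouse, so the entire estate passes to Khalida's descendants per stirpes.
The estate is divided into 5 equal shares of 1/5 among Samir, Karim, Rashida, Farouk, Maysoon.
Samir is living and takes 1/5.
Karim predeceased; the 1/5 allotted to Karim's branch passes to Karim's issue by representation.
The 1/5 is divided into 3 equal shares of 1/15 among Zuhair, Hanan, Ghada.
Zuhair is living and takes 1/15.
Hanan is living and takes 1/15.
Ghada is living and takes 1/15.
Rashida is living and takes 1/5.
Farouk is living and takes 1/5.
Maysoon predeceased; the 1/5 allotted to Maysoon's branch passes to Maysoon's issue by representation.
The 1/5 is divided into 4 equal shares of 1/20 among Tariq, Nabil, Layth, Hamid.
Tariq is living and takes 1/20.
Nabil is living and takes 1/20.
Layth is living and takes 1/20.
Hamid is living and takes 1/20.

Farouk 1/5; Ghada 1/15; Hamid 1/20; Hanan 1/15; Layth 1/20; Nabil 1/20; Rashida 1/5; Samir 1/5; Tariq 1/20; Zuhair 1/15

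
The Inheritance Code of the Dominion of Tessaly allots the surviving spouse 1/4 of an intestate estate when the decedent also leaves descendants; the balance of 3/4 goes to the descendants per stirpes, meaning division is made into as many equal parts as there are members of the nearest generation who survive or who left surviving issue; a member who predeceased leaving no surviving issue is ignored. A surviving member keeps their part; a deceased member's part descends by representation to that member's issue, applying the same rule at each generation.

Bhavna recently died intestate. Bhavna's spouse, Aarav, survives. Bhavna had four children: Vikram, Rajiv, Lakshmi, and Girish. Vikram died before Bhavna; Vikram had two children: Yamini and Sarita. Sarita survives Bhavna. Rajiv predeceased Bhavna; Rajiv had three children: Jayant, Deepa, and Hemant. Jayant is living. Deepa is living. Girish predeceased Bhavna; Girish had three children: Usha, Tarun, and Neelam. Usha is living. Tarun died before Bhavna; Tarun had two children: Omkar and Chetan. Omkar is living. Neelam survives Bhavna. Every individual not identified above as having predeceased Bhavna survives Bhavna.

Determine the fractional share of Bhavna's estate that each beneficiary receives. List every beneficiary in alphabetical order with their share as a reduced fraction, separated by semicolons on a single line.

Aarav 1/4; Chetan 1/32; Deepa 1/16; Hemant 1/16; Jayant 1/16; Lakshmi 3/16; Neelam 1/16; Omkar 1/32; Sarita 3/32; Usha 1/16; Yamini 3/32

Aarav, as surviving spouse, takes 1/4.
The remaining 3/4 passes to Bhavna's descendants per stirpes.
The 3/4 is divided into 4 equal shares of 3/16 among Vikram, Rajiv, Lakshmi, Girish.
Vikram predeceased; the 3/16 allotted to Vikram's branch passes to Vikram's issue by representation.
The 3/16 is divided into 2 equal shares of 3/32 among Yamini, Sarita.
Yamini is living and takes 3/32.
Sarita is living and takes 3/32.
Rajiv predeceased; the 3/16 allotted to Rajiv's branch passes to Rajiv's issue by representation.
The 3/16 is divided into 3 equal shares of 1/16 among Jayant, Deepa, Hemant.
Jayant is living and takes 1/16.
Deepa is living and takes 1/16.
Hemant is living and takes 1/16.
Lakshmi is living and takes 3/16.
Girish predeceased; the 3/16 allotted to Girish's branch passes to Girish's issue by representation.
The 3/16 is divided into 3 equal shares of 1/16 among Usha, Tarun, Neelam.
Usha is living and takes 1/16.
Tarun predeceased; the 1/16 allotted to Tarun's branch passes to Tarun's issue by representation.
The 1/16 is divided into 2 equal shares of 1/32 among Omkar, Chetan.
Omkar is living and takes 1/32.
Chetan is living and takes 1/32.
Neelam is living and takes 1/16.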